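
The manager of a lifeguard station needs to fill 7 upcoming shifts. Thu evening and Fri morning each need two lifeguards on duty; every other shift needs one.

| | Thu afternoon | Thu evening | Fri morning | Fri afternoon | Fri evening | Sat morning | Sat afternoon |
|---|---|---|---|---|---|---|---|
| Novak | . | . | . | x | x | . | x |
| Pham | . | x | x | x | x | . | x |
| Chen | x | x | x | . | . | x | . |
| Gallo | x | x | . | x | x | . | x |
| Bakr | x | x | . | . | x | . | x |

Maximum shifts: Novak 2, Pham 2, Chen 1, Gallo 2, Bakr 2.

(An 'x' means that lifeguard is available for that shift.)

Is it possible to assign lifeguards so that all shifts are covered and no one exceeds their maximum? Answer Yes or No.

Total capacity is 9 and 9 slots are needed, so capacity alone doesn't rule it out.
Shifts {Fri morning, Sat morning} need 3 worker-slots in total, but the lifeguards available for any of those shifts (Pham and Chen) can supply at most 2 among them. So no valid schedule exists.

No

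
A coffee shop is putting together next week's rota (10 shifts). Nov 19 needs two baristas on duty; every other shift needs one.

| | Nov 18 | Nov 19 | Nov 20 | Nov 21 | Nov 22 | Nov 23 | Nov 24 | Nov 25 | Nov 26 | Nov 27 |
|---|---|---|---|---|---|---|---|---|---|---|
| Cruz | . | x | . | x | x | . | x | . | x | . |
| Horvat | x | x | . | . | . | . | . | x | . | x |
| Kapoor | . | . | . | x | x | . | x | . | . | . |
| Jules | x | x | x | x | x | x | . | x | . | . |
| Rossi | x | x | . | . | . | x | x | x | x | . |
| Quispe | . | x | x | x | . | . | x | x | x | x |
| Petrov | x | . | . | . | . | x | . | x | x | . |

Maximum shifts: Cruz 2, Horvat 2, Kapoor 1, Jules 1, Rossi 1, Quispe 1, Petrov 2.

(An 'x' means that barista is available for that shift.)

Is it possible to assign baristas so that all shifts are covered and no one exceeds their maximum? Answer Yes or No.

No

Total capacity is 2+2+1+1+1+1+2 = 10 but 11 worker-slots are needed — infeasible.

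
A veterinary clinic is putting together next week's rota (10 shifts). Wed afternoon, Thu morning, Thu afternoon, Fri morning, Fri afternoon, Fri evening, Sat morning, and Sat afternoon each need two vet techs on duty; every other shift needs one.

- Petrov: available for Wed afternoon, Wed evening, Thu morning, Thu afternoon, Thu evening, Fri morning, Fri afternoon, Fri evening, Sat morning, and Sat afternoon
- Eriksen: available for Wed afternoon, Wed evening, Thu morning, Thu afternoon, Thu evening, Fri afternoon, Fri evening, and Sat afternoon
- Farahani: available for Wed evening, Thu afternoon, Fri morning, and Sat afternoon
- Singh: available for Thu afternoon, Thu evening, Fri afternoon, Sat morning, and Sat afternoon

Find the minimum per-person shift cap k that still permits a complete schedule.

With 4 vet techs and 18 worker-slots to fill, someone must work at least ⌈18/4⌉ = 5 shifts, so k ≥ 5.
k = 5 works: Wed afternoon→Petrov+Eriksen, Wed evening→Eriksen, Thu morning→Petrov+Eriksen, Thu afternoon→Farahani+Singh, Thu evening→Singh, Fri morning→Petrov+Farahani, Fri afternoon→Eriksen+Singh, Fri evening→Petrov+Eriksen, Sat morning→Petrov+Singh, Sat afternoon→Farahani+Singh.
Loads: Petrov 5, Eriksen 5, Farahani 3, Singh 5 — all ≤ 5.

5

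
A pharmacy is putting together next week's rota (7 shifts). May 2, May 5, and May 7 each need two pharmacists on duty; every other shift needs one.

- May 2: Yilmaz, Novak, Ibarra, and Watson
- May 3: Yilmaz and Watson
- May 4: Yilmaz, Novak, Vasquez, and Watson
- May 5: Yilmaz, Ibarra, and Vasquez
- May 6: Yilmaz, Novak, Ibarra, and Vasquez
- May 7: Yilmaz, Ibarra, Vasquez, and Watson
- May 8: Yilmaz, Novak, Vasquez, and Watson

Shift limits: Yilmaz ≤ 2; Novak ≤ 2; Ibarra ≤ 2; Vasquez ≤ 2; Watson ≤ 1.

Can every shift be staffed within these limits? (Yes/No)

Total capacity is 2+2+2+2+1 = 9 but 10 worker-slots are needed — infeasible.

No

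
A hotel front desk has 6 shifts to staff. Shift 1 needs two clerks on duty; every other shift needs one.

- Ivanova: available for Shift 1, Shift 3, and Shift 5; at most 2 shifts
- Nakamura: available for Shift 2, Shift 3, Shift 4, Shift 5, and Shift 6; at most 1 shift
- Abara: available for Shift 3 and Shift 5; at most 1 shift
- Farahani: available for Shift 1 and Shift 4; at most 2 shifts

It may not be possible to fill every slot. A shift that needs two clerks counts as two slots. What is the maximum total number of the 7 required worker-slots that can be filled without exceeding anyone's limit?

Total capacity across all clerks is 2+1+1+2 = 6, and 7 slots are needed, so at most 6 can be filled.
An assignment achieving 6: Shift 1→Ivanova+Farahani, Shift 2→Nakamura, Shift 3→Ivanova, Shift 4→Farahani, Shift 5→Abara.
Loads: Ivanova 2/2, Nakamura 1/1, Abara 1/1, Farahani 2/2.

6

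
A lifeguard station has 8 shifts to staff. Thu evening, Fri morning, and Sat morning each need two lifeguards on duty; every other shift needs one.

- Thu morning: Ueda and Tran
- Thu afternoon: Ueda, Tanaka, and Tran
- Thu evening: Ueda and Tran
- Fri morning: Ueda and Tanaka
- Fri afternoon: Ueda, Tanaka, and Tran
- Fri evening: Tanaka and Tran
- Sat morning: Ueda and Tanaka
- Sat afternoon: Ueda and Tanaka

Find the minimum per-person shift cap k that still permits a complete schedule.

4

With 3 lifeguards and 11 worker-slots to fill, someone must work at least ⌈11/3⌉ = 4 shifts, so k ≥ 4.
k = 4 works: Thu morning→Ueda, Thu afternoon→Tran, Thu evening→Ueda+Tran, Fri morning→Ueda+Tanaka, Fri afternoon→Tran, Fri evening→Tanaka, Sat morning→Ueda+Tanaka, Sat afternoon→Tanaka.
Loads: Ueda 4, Tanaka 4, Tran 3 — all ≤ 4.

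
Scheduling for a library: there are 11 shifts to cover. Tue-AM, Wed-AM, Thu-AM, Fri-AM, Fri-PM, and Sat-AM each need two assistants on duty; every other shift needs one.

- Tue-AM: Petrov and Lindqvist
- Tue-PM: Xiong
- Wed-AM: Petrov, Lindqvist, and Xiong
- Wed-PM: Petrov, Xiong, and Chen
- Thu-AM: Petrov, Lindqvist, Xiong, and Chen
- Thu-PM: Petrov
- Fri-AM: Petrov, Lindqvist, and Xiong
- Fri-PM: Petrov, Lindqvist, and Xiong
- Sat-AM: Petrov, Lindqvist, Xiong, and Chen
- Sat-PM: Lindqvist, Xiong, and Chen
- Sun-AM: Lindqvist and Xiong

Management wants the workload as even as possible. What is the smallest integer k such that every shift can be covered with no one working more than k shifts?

With 4 assistants and 17 worker-slots to fill, someone must work at least ⌈17/4⌉ = 5 shifts, so k ≥ 5.
k = 5 works: Tue-AM→Petrov+Lindqvist, Tue-PM→Xiong, Wed-AM→Petrov+Lindqvist, Wed-PM→Petrov, Thu-AM→Xiong+Chen, Thu-PM→Petrov, Fri-AM→Petrov+Lindqvist, Fri-PM→Lindqvist+Xiong, Sat-AM→Xiong+Chen, Sat-PM→Xiong, Sun-AM→Lindqvist.
Loads: Petrov 5, Lindqvist 5, Xiong 5, Chen 2 — all ≤ 5.

5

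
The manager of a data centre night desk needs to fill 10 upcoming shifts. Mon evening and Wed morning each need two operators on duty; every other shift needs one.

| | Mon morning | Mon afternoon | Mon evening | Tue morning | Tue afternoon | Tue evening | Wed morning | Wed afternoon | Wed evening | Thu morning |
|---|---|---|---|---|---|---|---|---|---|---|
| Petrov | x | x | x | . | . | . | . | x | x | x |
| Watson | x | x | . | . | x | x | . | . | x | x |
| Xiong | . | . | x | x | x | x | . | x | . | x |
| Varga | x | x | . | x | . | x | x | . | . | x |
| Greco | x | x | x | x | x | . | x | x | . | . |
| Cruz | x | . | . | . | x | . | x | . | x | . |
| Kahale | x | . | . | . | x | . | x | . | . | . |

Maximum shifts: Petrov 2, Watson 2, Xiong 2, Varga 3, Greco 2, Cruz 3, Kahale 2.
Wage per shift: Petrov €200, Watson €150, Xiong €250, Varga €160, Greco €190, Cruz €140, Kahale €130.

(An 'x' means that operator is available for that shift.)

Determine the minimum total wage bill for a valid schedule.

€1880

Picking the cheapest available operator for each shift independently would cost €1860, but that ignores the shift limits.
An optimal schedule: Mon morning→Cruz, Mon afternoon→Watson, Mon evening→Greco+Petrov, Tue morning→Varga, Tue afternoon→Kahale, Tue evening→Watson, Wed morning→Kahale+Cruz, Wed afternoon→Greco, Wed evening→Cruz, Thu morning→Varga.
Total: 140 + 150 + 190 + 200 + 160 + 130 + 150 + 130 + 140 + 190 + 140 + 160 = €1880.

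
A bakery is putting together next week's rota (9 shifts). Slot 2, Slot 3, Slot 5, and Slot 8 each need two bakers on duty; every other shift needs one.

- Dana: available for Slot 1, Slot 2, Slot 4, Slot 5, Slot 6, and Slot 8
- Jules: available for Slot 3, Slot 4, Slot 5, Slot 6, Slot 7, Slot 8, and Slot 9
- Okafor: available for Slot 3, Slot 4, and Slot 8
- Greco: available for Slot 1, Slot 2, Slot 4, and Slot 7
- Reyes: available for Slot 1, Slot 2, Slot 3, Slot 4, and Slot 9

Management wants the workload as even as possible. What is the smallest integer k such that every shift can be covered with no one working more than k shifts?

With 5 bakers and 13 worker-slots to fill, someone must work at least ⌈13/5⌉ = 3 shifts, so k ≥ 3.
k = 3 works: Slot 1→Greco, Slot 2→Greco+Reyes, Slot 3→Okafor+Reyes, Slot 4→Okafor, Slot 5→Dana+Jules, Slot 6→Dana, Slot 7→Jules, Slot 8→Dana+Okafor, Slot 9→Jules.
Loads: Dana 3, Jules 3, Okafor 3, Greco 2, Reyes 2 — all ≤ 3.

3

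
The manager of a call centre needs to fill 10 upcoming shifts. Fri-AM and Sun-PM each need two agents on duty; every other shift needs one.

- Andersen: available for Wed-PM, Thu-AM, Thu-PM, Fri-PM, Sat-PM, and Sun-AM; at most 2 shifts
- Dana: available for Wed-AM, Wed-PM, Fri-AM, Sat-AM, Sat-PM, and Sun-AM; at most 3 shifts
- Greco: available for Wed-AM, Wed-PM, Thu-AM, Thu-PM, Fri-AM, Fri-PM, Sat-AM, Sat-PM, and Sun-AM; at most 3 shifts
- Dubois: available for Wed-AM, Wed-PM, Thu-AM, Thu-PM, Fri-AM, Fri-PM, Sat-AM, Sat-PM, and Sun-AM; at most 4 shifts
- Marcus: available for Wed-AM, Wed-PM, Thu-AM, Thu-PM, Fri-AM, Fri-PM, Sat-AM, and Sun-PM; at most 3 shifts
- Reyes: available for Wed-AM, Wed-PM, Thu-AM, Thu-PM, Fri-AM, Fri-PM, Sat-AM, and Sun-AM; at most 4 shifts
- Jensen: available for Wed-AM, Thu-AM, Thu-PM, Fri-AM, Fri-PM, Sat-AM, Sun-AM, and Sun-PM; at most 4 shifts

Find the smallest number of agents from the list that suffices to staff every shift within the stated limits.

4

12 slots to fill and no one can take more than 4, so at least ⌈12/4⌉ = 3 agents are needed.
No set of 3 agents can cover every shift (each such set leaves at least one shift with no one available or exceeds a cap).
Andersen, Dana, Marcus, and Jensen alone can cover everything: Wed-AM→Dana, Wed-PM→Andersen, Thu-AM→Marcus, Thu-PM→Marcus, Fri-AM→Dana+Jensen, Fri-PM→Jensen, Sat-AM→Dana, Sat-PM→Andersen, Sun-AM→Jensen, Sun-PM→Marcus+Jensen.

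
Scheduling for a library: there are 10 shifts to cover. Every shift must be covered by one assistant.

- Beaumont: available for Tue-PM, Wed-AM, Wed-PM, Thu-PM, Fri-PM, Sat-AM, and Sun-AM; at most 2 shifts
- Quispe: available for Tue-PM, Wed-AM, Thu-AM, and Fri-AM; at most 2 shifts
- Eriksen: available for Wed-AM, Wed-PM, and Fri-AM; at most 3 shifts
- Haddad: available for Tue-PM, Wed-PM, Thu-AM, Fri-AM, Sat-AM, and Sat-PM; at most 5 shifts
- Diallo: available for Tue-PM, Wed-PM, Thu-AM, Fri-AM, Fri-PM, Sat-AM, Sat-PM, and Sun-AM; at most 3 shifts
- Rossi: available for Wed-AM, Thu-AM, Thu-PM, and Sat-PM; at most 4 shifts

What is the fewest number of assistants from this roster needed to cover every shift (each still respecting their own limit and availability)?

3

10 slots to fill and no one can take more than 5, so at least ⌈10/5⌉ = 2 assistants are needed.
Any 2 assistants together have capacity at most 5+4 = 9 < 10 slots, so 2 can never suffice.
Beaumont, Haddad, and Diallo alone can cover everything: Tue-PM→Haddad, Wed-AM→Beaumont, Wed-PM→Haddad, Thu-AM→Haddad, Thu-PM→Beaumont, Fri-AM→Haddad, Fri-PM→Diallo, Sat-AM→Diallo, Sat-PM→Haddad, Sun-AM→Diallo.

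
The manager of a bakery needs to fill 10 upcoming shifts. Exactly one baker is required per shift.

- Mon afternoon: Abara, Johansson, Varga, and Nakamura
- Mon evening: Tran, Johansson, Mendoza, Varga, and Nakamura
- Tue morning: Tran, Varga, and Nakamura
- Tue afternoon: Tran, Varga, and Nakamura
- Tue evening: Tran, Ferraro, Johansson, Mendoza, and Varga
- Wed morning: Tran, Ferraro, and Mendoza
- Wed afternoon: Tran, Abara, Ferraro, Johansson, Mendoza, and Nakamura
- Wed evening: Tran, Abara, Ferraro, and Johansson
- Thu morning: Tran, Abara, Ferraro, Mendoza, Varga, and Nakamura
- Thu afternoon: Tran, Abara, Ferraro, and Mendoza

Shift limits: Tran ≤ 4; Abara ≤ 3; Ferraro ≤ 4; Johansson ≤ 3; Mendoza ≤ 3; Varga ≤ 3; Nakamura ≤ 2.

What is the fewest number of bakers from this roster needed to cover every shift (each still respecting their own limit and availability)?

10 slots to fill and no one can take more than 4, so at least ⌈10/4⌉ = 3 bakers are needed.
Tran, Abara, and Ferraro alone can cover everything: Mon afternoon→Abara, Mon evening→Tran, Tue morning→Tran, Tue afternoon→Tran, Tue evening→Tran, Wed morning→Ferraro, Wed afternoon→Abara, Wed evening→Abara, Thu morning→Ferraro, Thu afternoon→Ferraro.

3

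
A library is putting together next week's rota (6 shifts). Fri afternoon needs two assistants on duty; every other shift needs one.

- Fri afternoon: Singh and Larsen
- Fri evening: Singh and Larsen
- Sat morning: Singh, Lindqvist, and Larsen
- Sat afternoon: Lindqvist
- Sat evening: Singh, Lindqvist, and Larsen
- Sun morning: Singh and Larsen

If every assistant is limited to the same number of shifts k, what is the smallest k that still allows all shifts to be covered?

With 3 assistants and 7 worker-slots to fill, someone must work at least ⌈7/3⌉ = 3 shifts, so k ≥ 3.
k = 3 works: Fri afternoon→Singh+Larsen, Fri evening→Singh, Sat morning→Lindqvist, Sat afternoon→Lindqvist, Sat evening→Lindqvist, Sun morning→Singh.
Loads: Singh 3, Lindqvist 3, Larsen 1 — all ≤ 3.

3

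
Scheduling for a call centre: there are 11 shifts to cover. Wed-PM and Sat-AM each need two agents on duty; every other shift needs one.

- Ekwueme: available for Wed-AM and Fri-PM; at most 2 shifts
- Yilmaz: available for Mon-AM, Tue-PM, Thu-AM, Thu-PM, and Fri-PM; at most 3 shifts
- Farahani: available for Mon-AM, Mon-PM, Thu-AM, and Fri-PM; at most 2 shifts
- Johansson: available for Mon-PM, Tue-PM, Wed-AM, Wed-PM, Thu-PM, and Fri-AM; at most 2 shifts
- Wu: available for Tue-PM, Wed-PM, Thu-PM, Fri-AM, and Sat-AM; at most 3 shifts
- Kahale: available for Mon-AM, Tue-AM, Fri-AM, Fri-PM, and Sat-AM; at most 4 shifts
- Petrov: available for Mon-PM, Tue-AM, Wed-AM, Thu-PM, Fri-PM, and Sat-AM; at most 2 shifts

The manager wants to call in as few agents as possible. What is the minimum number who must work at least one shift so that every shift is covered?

5

13 slots to fill and no one can take more than 4, so at least ⌈13/4⌉ = 4 agents are needed.
Any 4 agents together have capacity at most 4+3+3+2 = 12 < 13 slots, so 4 can never suffice.
Ekwueme, Yilmaz, Johansson, Wu, and Kahale alone can cover everything: Mon-AM→Yilmaz, Mon-PM→Johansson, Tue-AM→Kahale, Tue-PM→Yilmaz, Wed-AM→Ekwueme, Wed-PM→Johansson+Wu, Thu-AM→Yilmaz, Thu-PM→Wu, Fri-AM→Kahale, Fri-PM→Ekwueme, Sat-AM→Wu+Kahale.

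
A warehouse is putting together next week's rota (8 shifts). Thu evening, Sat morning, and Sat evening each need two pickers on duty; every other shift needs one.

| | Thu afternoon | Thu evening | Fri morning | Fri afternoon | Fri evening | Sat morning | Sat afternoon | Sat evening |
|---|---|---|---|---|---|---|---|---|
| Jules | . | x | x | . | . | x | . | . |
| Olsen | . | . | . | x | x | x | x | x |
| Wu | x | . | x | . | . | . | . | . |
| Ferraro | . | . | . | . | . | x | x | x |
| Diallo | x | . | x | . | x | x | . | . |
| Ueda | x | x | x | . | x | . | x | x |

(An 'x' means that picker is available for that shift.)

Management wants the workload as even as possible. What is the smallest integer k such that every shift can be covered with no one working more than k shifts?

2

With 6 pickers and 11 worker-slots to fill, someone must work at least ⌈11/6⌉ = 2 shifts, so k ≥ 2.
k = 2 works: Thu afternoon→Wu, Thu evening→Jules+Ueda, Fri morning→Wu, Fri afternoon→Olsen, Fri evening→Olsen, Sat morning→Jules+Diallo, Sat afternoon→Ferraro, Sat evening→Ferraro+Ueda.
Loads: Jules 2, Olsen 2, Wu 2, Ferraro 2, Diallo 1, Ueda 2 — all ≤ 2.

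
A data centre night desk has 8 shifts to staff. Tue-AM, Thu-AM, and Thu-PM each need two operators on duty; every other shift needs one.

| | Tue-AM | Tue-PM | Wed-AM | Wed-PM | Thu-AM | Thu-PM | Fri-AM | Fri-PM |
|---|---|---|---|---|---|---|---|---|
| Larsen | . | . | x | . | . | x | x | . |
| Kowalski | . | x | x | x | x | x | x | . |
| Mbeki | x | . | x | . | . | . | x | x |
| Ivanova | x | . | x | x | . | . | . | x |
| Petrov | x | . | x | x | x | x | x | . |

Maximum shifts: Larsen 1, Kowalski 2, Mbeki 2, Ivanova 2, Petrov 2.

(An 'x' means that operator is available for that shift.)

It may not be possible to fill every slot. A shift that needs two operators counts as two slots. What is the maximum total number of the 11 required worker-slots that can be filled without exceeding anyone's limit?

9

Total capacity across all operators is 1+2+2+2+2 = 9, and 11 slots are needed, so at most 9 can be filled.
An assignment achieving 9: Tue-AM→Mbeki+Ivanova, Tue-PM→Kowalski, Wed-PM→Ivanova, Thu-AM→Kowalski+Petrov, Thu-PM→Larsen+Petrov, Fri-PM→Mbeki.
Loads: Larsen 1/1, Kowalski 2/2, Mbeki 2/2, Ivanova 2/2, Petrov 2/2.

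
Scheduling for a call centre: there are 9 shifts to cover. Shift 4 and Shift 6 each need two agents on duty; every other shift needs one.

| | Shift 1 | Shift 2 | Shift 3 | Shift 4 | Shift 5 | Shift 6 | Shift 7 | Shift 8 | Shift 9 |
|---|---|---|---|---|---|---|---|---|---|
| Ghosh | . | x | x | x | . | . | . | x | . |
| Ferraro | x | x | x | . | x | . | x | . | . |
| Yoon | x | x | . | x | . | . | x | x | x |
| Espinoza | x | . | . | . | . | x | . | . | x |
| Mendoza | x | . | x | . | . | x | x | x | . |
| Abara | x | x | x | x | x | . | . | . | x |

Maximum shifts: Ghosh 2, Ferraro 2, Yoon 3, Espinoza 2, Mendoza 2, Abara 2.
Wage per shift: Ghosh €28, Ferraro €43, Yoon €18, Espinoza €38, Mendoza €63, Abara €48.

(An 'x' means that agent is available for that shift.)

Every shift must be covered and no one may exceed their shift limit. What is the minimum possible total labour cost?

Shift 6 can only be covered by Espinoza and Mendoza, so that assignment is forced.
Picking the cheapest available agent for each shift independently would cost €308, but that ignores the shift limits.
An optimal schedule: Shift 1→Abara, Shift 2→Ghosh, Shift 3→Ferraro, Shift 4→Yoon+Ghosh, Shift 5→Ferraro, Shift 6→Espinoza+Mendoza, Shift 7→Yoon, Shift 8→Yoon, Shift 9→Espinoza.
Total: 48 + 28 + 43 + 18 + 28 + 43 + 38 + 63 + 18 + 18 + 38 = €383.

€383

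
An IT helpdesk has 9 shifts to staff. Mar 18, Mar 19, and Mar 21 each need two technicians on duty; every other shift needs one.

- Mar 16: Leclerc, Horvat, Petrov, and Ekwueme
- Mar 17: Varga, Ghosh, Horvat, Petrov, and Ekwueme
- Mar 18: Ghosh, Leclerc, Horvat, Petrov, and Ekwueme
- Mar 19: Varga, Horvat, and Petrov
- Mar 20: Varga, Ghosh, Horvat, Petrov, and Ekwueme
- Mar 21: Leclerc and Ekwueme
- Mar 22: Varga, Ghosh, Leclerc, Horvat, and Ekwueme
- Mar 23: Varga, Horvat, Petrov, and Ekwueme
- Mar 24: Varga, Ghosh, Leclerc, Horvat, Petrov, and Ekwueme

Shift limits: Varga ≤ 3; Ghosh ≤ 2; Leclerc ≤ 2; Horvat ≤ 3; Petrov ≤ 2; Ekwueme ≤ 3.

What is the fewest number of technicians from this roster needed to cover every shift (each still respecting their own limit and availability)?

12 slots to fill and no one can take more than 3, so at least ⌈12/3⌉ = 4 technicians are needed.
Any 4 technicians together have capacity at most 3+3+3+2 = 11 < 12 slots, so 4 can never suffice.
Varga, Ghosh, Leclerc, Horvat, and Ekwueme alone can cover everything: Mar 16→Leclerc, Mar 17→Varga, Mar 18→Horvat+Ekwueme, Mar 19→Varga+Horvat, Mar 20→Ghosh, Mar 21→Leclerc+Ekwueme, Mar 22→Ghosh, Mar 23→Varga, Mar 24→Horvat.

5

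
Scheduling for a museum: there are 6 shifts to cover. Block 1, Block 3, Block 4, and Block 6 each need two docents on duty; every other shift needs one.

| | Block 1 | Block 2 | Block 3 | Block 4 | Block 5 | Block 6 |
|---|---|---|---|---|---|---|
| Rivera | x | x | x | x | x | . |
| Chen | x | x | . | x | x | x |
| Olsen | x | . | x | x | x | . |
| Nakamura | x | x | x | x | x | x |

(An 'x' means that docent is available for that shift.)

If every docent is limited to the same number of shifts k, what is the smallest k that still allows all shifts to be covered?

With 4 docents and 10 worker-slots to fill, someone must work at least ⌈10/4⌉ = 3 shifts, so k ≥ 3.
k = 3 works: Block 1→Chen+Olsen, Block 2→Rivera, Block 3→Rivera+Olsen, Block 4→Chen+Olsen, Block 5→Rivera, Block 6→Chen+Nakamura.
Loads: Rivera 3, Chen 3, Olsen 3, Nakamura 1 — all ≤ 3.

3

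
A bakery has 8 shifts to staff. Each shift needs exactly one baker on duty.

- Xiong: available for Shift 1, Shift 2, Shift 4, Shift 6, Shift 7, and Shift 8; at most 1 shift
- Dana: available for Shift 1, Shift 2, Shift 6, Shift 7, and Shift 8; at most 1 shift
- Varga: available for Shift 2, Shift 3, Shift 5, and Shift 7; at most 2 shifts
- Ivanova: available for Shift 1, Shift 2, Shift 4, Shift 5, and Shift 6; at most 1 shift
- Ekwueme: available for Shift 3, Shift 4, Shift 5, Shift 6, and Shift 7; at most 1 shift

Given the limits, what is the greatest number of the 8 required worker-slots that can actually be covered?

Total capacity across all bakers is 1+1+2+1+1 = 6, and 8 slots are needed, so at most 6 can be filled.
An assignment achieving 6: Shift 1→Dana, Shift 3→Varga, Shift 4→Ivanova, Shift 5→Varga, Shift 6→Ekwueme, Shift 8→Xiong.
Loads: Xiong 1/1, Dana 1/1, Varga 2/2, Ivanova 1/1, Ekwueme 1/1.

6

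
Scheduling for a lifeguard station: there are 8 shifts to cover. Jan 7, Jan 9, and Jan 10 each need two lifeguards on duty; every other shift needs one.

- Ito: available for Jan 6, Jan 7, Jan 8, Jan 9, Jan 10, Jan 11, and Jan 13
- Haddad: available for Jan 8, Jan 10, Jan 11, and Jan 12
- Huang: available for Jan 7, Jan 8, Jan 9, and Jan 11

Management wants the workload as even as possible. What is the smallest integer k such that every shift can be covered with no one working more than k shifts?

5

With 3 lifeguards and 11 worker-slots to fill, someone must work at least ⌈11/3⌉ = 4 shifts, so k ≥ 4.
k = 4 fails: Shifts {Jan 6, Jan 7, Jan 9, Jan 10, Jan 13} need 8 worker-slots in total, but the lifeguards available for any of those shifts (Ito, Haddad, and Huang) can supply at most 7 among them. So no valid schedule exists.
k = 5 works: Jan 6→Ito, Jan 7→Ito+Huang, Jan 8→Haddad, Jan 9→Ito+Huang, Jan 10→Ito+Haddad, Jan 11→Haddad, Jan 12→Haddad, Jan 13→Ito.
Loads: Ito 5, Haddad 4, Huang 2 — all ≤ 5.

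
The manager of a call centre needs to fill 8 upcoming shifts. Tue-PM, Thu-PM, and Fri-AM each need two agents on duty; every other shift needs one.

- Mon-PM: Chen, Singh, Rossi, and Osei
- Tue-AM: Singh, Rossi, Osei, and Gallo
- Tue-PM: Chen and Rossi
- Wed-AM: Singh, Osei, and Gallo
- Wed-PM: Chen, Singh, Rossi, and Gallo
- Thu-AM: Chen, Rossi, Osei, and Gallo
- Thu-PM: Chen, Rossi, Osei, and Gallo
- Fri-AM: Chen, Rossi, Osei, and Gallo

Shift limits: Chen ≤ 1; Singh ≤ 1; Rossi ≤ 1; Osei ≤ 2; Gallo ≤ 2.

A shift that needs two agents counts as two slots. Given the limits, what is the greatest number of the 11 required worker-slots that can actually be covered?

7

Total capacity across all agents is 1+1+1+2+2 = 7, and 11 slots are needed, so at most 7 can be filled.
An assignment achieving 7: Mon-PM→Osei, Tue-AM→Osei, Tue-PM→Chen+Rossi, Wed-AM→Singh, Wed-PM→Gallo, Thu-AM→Gallo.
Loads: Chen 1/1, Singh 1/1, Rossi 1/1, Osei 2/2, Gallo 2/2.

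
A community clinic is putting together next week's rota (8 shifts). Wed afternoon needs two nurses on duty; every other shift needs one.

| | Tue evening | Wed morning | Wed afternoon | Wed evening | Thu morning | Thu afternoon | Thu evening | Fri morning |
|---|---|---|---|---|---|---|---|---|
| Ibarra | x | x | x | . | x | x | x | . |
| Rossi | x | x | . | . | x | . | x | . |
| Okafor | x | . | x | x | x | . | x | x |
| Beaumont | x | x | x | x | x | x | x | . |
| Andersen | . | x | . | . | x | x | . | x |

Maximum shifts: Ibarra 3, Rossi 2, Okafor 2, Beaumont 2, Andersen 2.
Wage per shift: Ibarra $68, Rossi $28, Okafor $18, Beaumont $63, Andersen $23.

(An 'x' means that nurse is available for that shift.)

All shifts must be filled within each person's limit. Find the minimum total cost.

Picking the cheapest available nurse for each shift independently would cost $217, but that ignores the shift limits.
An optimal schedule: Tue evening→Rossi, Wed morning→Andersen, Wed afternoon→Beaumont+Ibarra, Wed evening→Okafor, Thu morning→Beaumont, Thu afternoon→Andersen, Thu evening→Rossi, Fri morning→Okafor.
Total: 28 + 23 + 63 + 68 + 18 + 63 + 23 + 28 + 18 = $332.

$332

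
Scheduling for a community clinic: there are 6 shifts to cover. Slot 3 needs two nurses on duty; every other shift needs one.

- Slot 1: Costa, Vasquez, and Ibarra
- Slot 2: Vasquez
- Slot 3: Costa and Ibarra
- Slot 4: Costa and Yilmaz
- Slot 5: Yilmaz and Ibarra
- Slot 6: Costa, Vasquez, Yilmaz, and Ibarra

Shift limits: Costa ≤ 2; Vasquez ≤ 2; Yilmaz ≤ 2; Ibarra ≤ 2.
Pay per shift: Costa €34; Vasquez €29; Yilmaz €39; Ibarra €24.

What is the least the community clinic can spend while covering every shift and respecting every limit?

€213

Slot 2 can only be covered by Vasquez, so that assignment is forced.
Slot 3 can only be covered by Costa and Ibarra, so that assignment is forced.
Picking the cheapest available nurse for each shift independently would cost €193, but that ignores the shift limits.
An optimal schedule: Slot 1→Vasquez, Slot 2→Vasquez, Slot 3→Ibarra+Costa, Slot 4→Costa, Slot 5→Ibarra, Slot 6→Yilmaz.
Total: 29 + 29 + 24 + 34 + 34 + 24 + 39 = €213.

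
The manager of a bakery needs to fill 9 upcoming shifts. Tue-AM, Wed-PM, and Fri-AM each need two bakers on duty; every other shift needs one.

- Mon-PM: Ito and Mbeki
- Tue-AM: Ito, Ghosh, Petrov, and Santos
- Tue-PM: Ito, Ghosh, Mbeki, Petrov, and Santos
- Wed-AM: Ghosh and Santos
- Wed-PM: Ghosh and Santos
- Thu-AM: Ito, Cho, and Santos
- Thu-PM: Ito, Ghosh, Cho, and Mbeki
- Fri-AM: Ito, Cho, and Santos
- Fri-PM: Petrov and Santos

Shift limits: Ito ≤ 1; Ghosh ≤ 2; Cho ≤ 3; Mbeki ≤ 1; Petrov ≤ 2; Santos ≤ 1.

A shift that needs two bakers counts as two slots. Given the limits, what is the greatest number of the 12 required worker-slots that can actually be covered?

Total capacity across all bakers is 1+2+3+1+2+1 = 10, and 12 slots are needed, so at most 10 can be filled.
An assignment achieving 10: Mon-PM→Ito, Tue-AM→Petrov, Tue-PM→Mbeki, Wed-AM→Ghosh, Wed-PM→Ghosh+Santos, Thu-AM→Cho, Thu-PM→Cho, Fri-AM→Cho, Fri-PM→Petrov.
Loads: Ito 1/1, Ghosh 2/2, Cho 3/3, Mbeki 1/1, Petrov 2/2, Santos 1/1.

10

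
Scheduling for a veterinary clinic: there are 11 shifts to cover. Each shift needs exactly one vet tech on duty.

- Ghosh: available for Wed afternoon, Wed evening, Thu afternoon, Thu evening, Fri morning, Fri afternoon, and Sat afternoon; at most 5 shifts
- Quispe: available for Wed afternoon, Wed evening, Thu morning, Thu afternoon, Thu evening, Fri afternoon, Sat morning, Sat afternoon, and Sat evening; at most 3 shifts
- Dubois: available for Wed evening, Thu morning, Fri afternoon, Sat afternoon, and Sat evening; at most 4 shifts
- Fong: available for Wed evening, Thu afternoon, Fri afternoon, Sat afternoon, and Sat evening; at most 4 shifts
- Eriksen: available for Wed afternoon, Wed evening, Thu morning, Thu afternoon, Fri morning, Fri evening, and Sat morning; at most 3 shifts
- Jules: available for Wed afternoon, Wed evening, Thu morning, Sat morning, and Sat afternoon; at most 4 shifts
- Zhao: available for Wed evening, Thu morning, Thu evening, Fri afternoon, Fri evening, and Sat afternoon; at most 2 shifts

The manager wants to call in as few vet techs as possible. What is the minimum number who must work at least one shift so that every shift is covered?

3

11 slots to fill and no one can take more than 5, so at least ⌈11/5⌉ = 3 vet techs are needed.
Ghosh, Quispe, and Eriksen alone can cover everything: Wed afternoon→Ghosh, Wed evening→Eriksen, Thu morning→Quispe, Thu afternoon→Eriksen, Thu evening→Ghosh, Fri morning→Ghosh, Fri afternoon→Ghosh, Fri evening→Eriksen, Sat morning→Quispe, Sat afternoon→Ghosh, Sat evening→Quispe.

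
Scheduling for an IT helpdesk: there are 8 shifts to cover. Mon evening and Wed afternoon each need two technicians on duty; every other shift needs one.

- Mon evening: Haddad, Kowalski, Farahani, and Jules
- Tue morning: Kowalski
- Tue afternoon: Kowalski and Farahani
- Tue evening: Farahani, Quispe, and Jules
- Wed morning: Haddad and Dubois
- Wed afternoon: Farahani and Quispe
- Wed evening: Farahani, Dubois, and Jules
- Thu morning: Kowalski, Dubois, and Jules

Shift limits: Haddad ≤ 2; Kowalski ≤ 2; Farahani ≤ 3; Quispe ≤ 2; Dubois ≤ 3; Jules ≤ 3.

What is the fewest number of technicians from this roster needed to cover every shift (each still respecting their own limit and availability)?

10 slots to fill and no one can take more than 3, so at least ⌈10/3⌉ = 4 technicians are needed.
Kowalski, Farahani, Quispe, and Dubois alone can cover everything: Mon evening→Kowalski+Farahani, Tue morning→Kowalski, Tue afternoon→Farahani, Tue evening→Quispe, Wed morning→Dubois, Wed afternoon→Farahani+Quispe, Wed evening→Dubois, Thu morning→Dubois.

4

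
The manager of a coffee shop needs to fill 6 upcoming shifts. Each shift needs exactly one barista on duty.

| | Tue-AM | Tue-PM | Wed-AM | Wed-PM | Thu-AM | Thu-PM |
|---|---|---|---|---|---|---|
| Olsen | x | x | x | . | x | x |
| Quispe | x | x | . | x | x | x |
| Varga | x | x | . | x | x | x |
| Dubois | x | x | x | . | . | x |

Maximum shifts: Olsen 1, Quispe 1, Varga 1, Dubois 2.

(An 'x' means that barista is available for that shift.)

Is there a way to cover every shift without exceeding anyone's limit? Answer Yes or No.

No

Total capacity is 1+1+1+2 = 5 but 6 worker-slots are needed — infeasible.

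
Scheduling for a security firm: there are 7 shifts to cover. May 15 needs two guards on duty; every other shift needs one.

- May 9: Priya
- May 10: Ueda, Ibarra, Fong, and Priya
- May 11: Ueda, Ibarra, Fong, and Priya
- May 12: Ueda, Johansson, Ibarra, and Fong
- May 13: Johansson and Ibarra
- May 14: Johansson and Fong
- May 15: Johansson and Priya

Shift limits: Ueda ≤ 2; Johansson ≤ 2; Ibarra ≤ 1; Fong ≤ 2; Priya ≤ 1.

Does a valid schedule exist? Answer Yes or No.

Total capacity is 8 and 8 slots are needed, so capacity alone doesn't rule it out.
Shifts {May 9, May 15} need 3 worker-slots in total, but the guards available for any of those shifts (Johansson and Priya) can supply at most 2 among them. So no valid schedule exists.

No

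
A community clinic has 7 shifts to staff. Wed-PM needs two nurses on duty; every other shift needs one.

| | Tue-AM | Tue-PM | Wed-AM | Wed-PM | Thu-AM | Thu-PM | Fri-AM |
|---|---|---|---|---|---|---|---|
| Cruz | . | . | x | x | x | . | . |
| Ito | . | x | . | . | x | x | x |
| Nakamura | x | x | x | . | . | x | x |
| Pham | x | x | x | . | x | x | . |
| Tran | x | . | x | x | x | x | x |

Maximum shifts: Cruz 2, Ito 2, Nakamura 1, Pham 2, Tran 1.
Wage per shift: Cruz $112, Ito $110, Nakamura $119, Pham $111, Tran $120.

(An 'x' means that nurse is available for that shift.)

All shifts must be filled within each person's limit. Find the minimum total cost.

$905

Wed-PM can only be covered by Cruz and Tran, so that assignment is forced.
Picking the cheapest available nurse for each shift independently would cost $894, but that ignores the shift limits.
An optimal schedule: Tue-AM→Nakamura, Tue-PM→Ito, Wed-AM→Cruz, Wed-PM→Cruz+Tran, Thu-AM→Pham, Thu-PM→Pham, Fri-AM→Ito.
Total: 119 + 110 + 112 + 112 + 120 + 111 + 111 + 110 = $905.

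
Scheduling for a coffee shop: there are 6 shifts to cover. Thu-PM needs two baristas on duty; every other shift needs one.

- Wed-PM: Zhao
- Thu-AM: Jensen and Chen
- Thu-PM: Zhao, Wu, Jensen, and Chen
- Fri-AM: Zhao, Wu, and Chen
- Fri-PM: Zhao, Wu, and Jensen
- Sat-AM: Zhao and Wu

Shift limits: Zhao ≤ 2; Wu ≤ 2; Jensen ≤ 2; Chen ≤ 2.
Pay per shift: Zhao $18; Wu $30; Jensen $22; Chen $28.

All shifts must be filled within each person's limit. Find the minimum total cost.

$166

Wed-PM can only be covered by Zhao, so that assignment is forced.
Picking the cheapest available barista for each shift independently would cost $134, but that ignores the shift limits.
An optimal schedule: Wed-PM→Zhao, Thu-AM→Jensen, Thu-PM→Chen+Wu, Fri-AM→Chen, Fri-PM→Jensen, Sat-AM→Zhao.
Total: 18 + 22 + 28 + 30 + 28 + 22 + 18 = $166.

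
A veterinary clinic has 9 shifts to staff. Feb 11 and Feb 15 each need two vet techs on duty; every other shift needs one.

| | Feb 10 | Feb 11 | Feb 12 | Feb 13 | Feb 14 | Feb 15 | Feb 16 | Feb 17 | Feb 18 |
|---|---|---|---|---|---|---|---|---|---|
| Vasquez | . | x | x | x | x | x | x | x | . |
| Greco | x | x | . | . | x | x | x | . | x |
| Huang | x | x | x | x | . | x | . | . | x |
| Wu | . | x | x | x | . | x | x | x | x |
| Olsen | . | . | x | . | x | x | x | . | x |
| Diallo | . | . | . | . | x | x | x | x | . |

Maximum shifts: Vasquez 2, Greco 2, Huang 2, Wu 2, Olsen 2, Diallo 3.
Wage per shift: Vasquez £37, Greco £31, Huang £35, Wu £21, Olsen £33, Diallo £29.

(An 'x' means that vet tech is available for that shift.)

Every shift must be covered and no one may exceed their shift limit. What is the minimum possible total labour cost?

£327

Picking the cheapest available vet tech for each shift independently would cost £267, but that ignores the shift limits.
An optimal schedule: Feb 10→Greco, Feb 11→Greco+Huang, Feb 12→Olsen, Feb 13→Wu, Feb 14→Diallo, Feb 15→Diallo+Huang, Feb 16→Diallo, Feb 17→Wu, Feb 18→Olsen.
Total: 31 + 31 + 35 + 33 + 21 + 29 + 29 + 35 + 29 + 21 + 33 = £327.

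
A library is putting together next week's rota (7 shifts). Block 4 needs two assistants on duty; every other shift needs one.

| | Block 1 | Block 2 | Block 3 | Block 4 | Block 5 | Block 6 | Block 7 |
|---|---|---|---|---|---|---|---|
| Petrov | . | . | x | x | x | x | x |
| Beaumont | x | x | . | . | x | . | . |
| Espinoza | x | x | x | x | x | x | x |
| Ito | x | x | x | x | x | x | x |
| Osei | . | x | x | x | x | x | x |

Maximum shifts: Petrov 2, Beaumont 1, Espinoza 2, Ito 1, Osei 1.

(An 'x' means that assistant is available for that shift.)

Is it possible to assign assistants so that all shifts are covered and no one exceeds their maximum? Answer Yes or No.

No

Total capacity is 2+1+2+1+1 = 7 but 8 worker-slots are needed — infeasible.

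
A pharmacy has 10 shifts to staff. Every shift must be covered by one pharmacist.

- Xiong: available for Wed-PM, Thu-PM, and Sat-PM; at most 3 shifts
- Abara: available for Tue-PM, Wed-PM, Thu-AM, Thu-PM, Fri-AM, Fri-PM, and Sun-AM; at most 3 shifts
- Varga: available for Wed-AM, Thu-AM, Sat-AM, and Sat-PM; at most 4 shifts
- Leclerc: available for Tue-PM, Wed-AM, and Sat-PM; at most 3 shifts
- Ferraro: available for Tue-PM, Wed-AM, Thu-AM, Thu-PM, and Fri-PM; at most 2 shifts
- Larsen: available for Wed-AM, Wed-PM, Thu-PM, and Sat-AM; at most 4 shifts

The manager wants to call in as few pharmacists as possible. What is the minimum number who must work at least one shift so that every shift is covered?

4

10 slots to fill and no one can take more than 4, so at least ⌈10/4⌉ = 3 pharmacists are needed.
No set of 3 pharmacists can cover every shift (each such set leaves at least one shift with no one available or exceeds a cap).
Xiong, Abara, Varga, and Leclerc alone can cover everything: Tue-PM→Leclerc, Wed-AM→Varga, Wed-PM→Xiong, Thu-AM→Varga, Thu-PM→Xiong, Fri-AM→Abara, Fri-PM→Abara, Sat-AM→Varga, Sat-PM→Xiong, Sun-AM→Abara.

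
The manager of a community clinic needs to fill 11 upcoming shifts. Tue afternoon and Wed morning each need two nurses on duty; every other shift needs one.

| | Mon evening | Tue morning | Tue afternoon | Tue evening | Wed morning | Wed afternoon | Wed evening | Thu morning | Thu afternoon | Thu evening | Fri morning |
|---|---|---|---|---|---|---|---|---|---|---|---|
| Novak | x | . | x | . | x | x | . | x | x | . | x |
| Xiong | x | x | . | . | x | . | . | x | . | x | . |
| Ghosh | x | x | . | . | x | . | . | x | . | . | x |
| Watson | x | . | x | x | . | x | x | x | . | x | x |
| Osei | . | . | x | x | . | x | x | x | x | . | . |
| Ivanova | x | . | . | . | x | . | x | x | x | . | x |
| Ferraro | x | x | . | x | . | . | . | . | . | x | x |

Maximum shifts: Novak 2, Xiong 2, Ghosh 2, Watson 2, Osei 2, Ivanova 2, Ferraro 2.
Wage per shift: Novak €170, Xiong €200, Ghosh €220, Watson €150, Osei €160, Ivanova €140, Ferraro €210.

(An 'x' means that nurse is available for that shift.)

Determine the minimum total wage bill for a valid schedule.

Picking the cheapest available nurse for each shift independently would cost €1970, but that ignores the shift limits.
An optimal schedule: Mon evening→Ferraro, Tue morning→Xiong, Tue afternoon→Watson+Osei, Tue evening→Watson, Wed morning→Novak+Ghosh, Wed afternoon→Osei, Wed evening→Ivanova, Thu morning→Novak, Thu afternoon→Ivanova, Thu evening→Xiong, Fri morning→Ferraro.
Total: 210 + 200 + 150 + 160 + 150 + 170 + 220 + 160 + 140 + 170 + 140 + 200 + 210 = €2280.

€2280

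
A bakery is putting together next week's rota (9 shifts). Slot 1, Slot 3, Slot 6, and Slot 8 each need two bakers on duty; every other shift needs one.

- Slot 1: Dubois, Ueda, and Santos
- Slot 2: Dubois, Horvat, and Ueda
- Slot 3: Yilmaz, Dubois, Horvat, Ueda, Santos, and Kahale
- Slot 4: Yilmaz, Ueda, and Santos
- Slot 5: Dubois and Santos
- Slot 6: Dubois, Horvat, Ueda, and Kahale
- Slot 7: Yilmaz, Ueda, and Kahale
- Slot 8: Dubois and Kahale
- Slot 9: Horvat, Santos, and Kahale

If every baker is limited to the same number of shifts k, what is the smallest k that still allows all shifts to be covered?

With 6 bakers and 13 worker-slots to fill, someone must work at least ⌈13/6⌉ = 3 shifts, so k ≥ 3.
k = 3 works: Slot 1→Dubois+Ueda, Slot 2→Horvat, Slot 3→Yilmaz+Ueda, Slot 4→Yilmaz, Slot 5→Dubois, Slot 6→Horvat+Ueda, Slot 7→Yilmaz, Slot 8→Dubois+Kahale, Slot 9→Horvat.
Loads: Yilmaz 3, Dubois 3, Horvat 3, Ueda 3, Santos 0, Kahale 1 — all ≤ 3.

3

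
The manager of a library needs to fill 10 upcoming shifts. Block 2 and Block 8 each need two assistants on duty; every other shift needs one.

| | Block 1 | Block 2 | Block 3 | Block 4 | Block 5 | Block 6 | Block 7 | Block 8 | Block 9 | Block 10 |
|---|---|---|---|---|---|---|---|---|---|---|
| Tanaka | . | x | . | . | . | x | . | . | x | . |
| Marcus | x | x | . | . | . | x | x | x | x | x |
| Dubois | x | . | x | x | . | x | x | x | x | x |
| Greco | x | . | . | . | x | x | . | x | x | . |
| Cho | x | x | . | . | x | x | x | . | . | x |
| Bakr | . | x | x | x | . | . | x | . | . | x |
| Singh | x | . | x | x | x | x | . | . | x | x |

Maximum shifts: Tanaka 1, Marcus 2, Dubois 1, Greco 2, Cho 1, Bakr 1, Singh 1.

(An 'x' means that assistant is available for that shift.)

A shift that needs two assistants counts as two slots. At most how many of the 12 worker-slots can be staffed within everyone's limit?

Total capacity across all assistants is 1+2+1+2+1+1+1 = 9, and 12 slots are needed, so at most 9 can be filled.
An assignment achieving 9: Block 1→Singh, Block 2→Tanaka+Marcus, Block 3→Dubois, Block 4→Bakr, Block 5→Greco, Block 7→Cho, Block 8→Marcus+Greco.
Loads: Tanaka 1/1, Marcus 2/2, Dubois 1/1, Greco 2/2, Cho 1/1, Bakr 1/1, Singh 1/1.

9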